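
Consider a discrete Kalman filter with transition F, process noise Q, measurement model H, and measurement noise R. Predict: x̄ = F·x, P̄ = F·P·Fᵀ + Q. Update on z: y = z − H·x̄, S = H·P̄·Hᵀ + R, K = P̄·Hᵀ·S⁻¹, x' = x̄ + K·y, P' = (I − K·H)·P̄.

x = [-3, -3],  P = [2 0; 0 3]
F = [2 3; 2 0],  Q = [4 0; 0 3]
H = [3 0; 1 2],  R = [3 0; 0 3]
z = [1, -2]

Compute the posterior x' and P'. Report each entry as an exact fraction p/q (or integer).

x' = [1182/4849, -6070/4849]
P' = [1577/4849 -706/4849; -706/4849 3683/4849]

x̄ = F·x = [-15, -6]
P̄ = F·P·Fᵀ + Q = [39 8; 8 11]
y = z − H·x̄ = [46, 25]
S = H·P̄·Hᵀ + R = [354 165; 165 118]
K = P̄·Hᵀ·S⁻¹ = [1577/4849 55/4849; -706/4849 2220/4849]
x' = x̄ + K·y = [1182/4849, -6070/4849]
P' = (I − K·H)·P̄ = [1577/4849 -706/4849; -706/4849 3683/4849]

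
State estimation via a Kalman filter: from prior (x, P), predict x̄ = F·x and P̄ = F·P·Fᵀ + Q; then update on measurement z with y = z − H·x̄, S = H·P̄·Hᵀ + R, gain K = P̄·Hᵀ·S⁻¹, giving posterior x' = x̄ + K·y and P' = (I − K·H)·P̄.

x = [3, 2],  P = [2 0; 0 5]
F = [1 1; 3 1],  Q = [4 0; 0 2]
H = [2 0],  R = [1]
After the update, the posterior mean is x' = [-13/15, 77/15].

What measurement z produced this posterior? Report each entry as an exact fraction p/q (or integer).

x̄ = F·x = [5, 11]
P̄ = F·P·Fᵀ + Q = [11 11; 11 25]
S = H·P̄·Hᵀ + R = [45]
K = P̄·Hᵀ·S⁻¹ = [22/45; 22/45]
x' − x̄ = [-88/15, -88/15] = K·y
y = (KᵀK)⁻¹·Kᵀ·(x' − x̄) = [-12]
z = y + H·x̄ = [-12] + [10] = [-2]

z = [-2]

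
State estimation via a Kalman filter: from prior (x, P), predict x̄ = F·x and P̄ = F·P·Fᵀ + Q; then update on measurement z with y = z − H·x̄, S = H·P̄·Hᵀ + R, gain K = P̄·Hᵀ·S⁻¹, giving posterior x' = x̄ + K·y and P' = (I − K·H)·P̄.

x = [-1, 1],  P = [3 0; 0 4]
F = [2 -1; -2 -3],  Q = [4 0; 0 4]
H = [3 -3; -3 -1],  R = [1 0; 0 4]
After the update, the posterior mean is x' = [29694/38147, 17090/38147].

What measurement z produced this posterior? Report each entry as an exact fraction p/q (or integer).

x̄ = F·x = [-3, -1]
P̄ = F·P·Fᵀ + Q = [20 0; 0 52]
S = H·P̄·Hᵀ + R = [649 -24; -24 236]
K = P̄·Hᵀ·S⁻¹ = [3180/38147 -9375/38147; -9516/38147 -9373/38147]
x' − x̄ = [144135/38147, 55237/38147] = K·y
y = (KᵀK)⁻¹·Kᵀ·(x' − x̄) = [7, -13]
z = y + H·x̄ = [7, -13] + [-6, 10] = [1, -3]

z = [1, -3]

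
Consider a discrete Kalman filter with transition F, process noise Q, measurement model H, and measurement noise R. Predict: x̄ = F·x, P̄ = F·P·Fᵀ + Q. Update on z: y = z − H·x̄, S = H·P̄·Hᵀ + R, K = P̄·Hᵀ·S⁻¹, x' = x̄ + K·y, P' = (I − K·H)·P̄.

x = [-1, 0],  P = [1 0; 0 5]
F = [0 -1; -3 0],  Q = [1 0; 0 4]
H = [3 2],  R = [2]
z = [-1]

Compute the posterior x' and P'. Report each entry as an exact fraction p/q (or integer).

x̄ = F·x = [0, 3]
P̄ = F·P·Fᵀ + Q = [6 0; 0 13]
y = z − H·x̄ = [-7]
S = H·P̄·Hᵀ + R = [108]
K = P̄·Hᵀ·S⁻¹ = [1/6; 13/54]
x' = x̄ + K·y = [-7/6, 71/54]
P' = (I − K·H)·P̄ = [3 -13/3; -13/3 182/27]

x' = [-7/6, 71/54]
P' = [3 -13/3; -13/3 182/27]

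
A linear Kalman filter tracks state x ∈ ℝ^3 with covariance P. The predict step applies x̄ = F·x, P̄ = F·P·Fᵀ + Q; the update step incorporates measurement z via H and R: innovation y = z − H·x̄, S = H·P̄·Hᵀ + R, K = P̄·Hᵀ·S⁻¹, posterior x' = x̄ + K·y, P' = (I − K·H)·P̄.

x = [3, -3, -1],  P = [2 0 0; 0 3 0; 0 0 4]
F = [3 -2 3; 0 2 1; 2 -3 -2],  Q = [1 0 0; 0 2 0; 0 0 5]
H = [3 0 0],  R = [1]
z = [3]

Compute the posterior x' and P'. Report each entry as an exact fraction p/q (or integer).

x' = [615/604, -7, 4837/302]
P' = [67/604 0 3/302; 0 18 -26; 3/302 -26 8375/151]

x̄ = F·x = [12, -7, 17]
P̄ = F·P·Fᵀ + Q = [67 0 6; 0 18 -26; 6 -26 56]
y = z − H·x̄ = [-33]
S = H·P̄·Hᵀ + R = [604]
K = P̄·Hᵀ·S⁻¹ = [201/604; 0; 9/302]
x' = x̄ + K·y = [615/604, -7, 4837/302]
P' = (I − K·H)·P̄ = [67/604 0 3/302; 0 18 -26; 3/302 -26 8375/151]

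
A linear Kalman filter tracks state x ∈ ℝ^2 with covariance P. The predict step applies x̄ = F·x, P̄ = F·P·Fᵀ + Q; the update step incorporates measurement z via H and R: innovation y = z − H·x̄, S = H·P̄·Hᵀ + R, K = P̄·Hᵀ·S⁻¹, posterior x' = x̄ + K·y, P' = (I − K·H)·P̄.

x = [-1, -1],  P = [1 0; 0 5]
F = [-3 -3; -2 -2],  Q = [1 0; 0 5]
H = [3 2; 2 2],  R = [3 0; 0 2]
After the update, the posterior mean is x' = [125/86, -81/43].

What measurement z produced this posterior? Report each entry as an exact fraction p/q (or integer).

x̄ = F·x = [6, 4]
P̄ = F·P·Fᵀ + Q = [55 36; 36 29]
S = H·P̄·Hᵀ + R = [1046 806; 806 626]
K = P̄·Hᵀ·S⁻¹ = [167/516 -65/516; -36/215 91/215]
x' − x̄ = [-391/86, -253/43] = K·y
y = (KᵀK)⁻¹·Kᵀ·(x' − x̄) = [-23, -23]
z = y + H·x̄ = [-23, -23] + [26, 20] = [3, -3]

z = [3, -3]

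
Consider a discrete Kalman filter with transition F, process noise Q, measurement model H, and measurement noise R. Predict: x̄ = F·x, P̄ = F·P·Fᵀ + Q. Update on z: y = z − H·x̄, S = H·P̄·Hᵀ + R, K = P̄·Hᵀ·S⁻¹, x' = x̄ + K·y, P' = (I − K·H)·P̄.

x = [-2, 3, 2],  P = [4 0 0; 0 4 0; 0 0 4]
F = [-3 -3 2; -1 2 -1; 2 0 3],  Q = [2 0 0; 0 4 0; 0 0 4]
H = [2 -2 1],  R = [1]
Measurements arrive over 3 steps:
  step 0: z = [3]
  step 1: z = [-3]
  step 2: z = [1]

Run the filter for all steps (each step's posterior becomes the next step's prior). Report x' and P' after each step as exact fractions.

step 0: x' = [3189/769, 3338/769, 2594/769], P' = [20810/769 10140/769 -21120/769; 10140/769 8076/769 -4244/769; -21120/769 -4244/769 33848/769]
step 1: x' = [-64196833/5584669, 233573/5584669, 752300/37481], P' = [131819136/5584669 -5674818/5584669 -1830800/37481; -5674818/5584669 24782830/5584669 406540/37481; -1830800/37481 406540/37481 4478068/37481]
step 2: x' = [328518291040/55903333317, 73281591575/55903333317, -453440758046/55903333317], P' = [954253153988/55903333317 3303281134/55903333317 -1882927656808/55903333317; 3303281134/55903333317 239754073064/55903333317 470191359364/55903333317; -1882927656808/55903333317 470191359364/55903333317 4718771154200/55903333317]

step 0: x̄ = F·x = [1, 6, 2]
step 0: P̄ = F·P·Fᵀ + Q = [90 -20 0; -20 28 -20; 0 -20 56]
step 0: y = z − H·x̄ = [11]
step 0: S = H·P̄·Hᵀ + R = [769]
step 0: K = P̄·Hᵀ·S⁻¹ = [220/769; -116/769; 96/769]
step 0: x' = x̄ + K·y = [3189/769, 3338/769, 2594/769]
step 0: P' = (I − K·H)·P̄ = [20810/769 10140/769 -21120/769; 10140/769 8076/769 -4244/769; -21120/769 -4244/769 33848/769]
step 1: x̄ = F·x = [-14393/769, 893/769, 14160/769]
step 1: P̄ = F·P·Fᵀ + Q = [883792/769 -134970/769 161184/769; -134970/769 24214/769 -22468/769; 161184/769 -22468/769 137508/769]
step 1: y = z − H·x̄ = [14105/769]
step 1: S = H·P̄·Hᵀ + R = [5584669/769]
step 1: K = P̄·Hᵀ·S⁻¹ = [2198708/5584669; -340836/5584669; 3388/37481]
step 1: x' = x̄ + K·y = [-64196833/5584669, 233573/5584669, 752300/37481]
step 1: P' = (I − K·H)·P̄ = [131819136/5584669 -5674818/5584669 -1830800/37481; -5674818/5584669 24782830/5584669 406540/37481; -1830800/37481 406540/37481 4478068/37481]
step 2: x̄ = F·x = [416075180/5584669, -47428721/5584669, 207884434/5584669]
step 2: P̄ = F·P·Fᵀ + Q = [6533945716/5584669 -919447362/5584669 4065302744/5584669; -919447362/5584669 155344296/5584669 -560641180/5584669; 4065302744/5584669 -560641180/5584669 3281234008/5584669]
step 2: y = z − H·x̄ = [-1129307567/5584669]
step 2: S = H·P̄·Hᵀ + R = [55903333317/5584669]
step 2: K = P̄·Hᵀ·S⁻¹ = [18972088900/55903333317; -2710224496/55903333317; 12533121856/55903333317]
step 2: x' = x̄ + K·y = [328518291040/55903333317, 73281591575/55903333317, -453440758046/55903333317]
step 2: P' = (I − K·H)·P̄ = [954253153988/55903333317 3303281134/55903333317 -1882927656808/55903333317; 3303281134/55903333317 239754073064/55903333317 470191359364/55903333317; -1882927656808/55903333317 470191359364/55903333317 4718771154200/55903333317]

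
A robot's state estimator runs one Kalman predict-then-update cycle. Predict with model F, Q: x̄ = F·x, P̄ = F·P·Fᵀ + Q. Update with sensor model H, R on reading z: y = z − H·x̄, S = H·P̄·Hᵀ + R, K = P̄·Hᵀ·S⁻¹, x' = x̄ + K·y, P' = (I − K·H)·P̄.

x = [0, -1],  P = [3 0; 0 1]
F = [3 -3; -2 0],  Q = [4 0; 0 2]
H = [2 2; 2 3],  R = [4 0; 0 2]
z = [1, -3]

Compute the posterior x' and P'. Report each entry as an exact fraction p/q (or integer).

x̄ = F·x = [3, 0]
P̄ = F·P·Fᵀ + Q = [40 -18; -18 14]
y = z − H·x̄ = [-5, -9]
S = H·P̄·Hᵀ + R = [76 64; 64 72]
K = P̄·Hᵀ·S⁻¹ = [47/43 -105/172; -30/43 121/172]
x' = x̄ + K·y = [521/172, -489/172]
P' = (I − K·H)·P̄ = [669/86 -481/86; -481/86 361/86]

x' = [521/172, -489/172]
P' = [669/86 -481/86; -481/86 361/86]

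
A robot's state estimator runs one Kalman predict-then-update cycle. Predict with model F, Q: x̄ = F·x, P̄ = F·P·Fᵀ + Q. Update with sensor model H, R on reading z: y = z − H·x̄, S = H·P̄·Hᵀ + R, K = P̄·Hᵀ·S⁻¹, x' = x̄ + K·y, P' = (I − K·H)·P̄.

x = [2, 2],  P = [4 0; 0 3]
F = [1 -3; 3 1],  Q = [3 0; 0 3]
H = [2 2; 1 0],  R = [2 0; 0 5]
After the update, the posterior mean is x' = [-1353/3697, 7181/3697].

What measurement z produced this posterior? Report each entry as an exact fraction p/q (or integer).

z = [3, 1]

x̄ = F·x = [-4, 8]
P̄ = F·P·Fᵀ + Q = [34 3; 3 42]
S = H·P̄·Hᵀ + R = [330 74; 74 39]
K = P̄·Hᵀ·S⁻¹ = [185/3697 2872/3697; 1644/3697 -2835/3697]
x' − x̄ = [13435/3697, -22395/3697] = K·y
y = (KᵀK)⁻¹·Kᵀ·(x' − x̄) = [-5, 5]
z = y + H·x̄ = [-5, 5] + [8, -4] = [3, 1]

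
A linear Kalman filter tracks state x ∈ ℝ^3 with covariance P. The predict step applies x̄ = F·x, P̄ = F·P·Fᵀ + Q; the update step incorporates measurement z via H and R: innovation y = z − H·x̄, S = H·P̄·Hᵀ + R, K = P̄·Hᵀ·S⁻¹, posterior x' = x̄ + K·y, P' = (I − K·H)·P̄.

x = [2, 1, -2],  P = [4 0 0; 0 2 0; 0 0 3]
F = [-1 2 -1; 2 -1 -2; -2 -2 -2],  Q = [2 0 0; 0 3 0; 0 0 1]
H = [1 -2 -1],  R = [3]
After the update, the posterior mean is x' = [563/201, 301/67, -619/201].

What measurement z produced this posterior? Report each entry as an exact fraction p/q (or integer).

x̄ = F·x = [2, 7, -2]
P̄ = F·P·Fᵀ + Q = [17 -6 6; -6 33 0; 6 0 37]
S = H·P̄·Hᵀ + R = [201]
K = P̄·Hᵀ·S⁻¹ = [23/201; -24/67; -31/201]
x' − x̄ = [161/201, -168/67, -217/201] = K·y
y = (KᵀK)⁻¹·Kᵀ·(x' − x̄) = [7]
z = y + H·x̄ = [7] + [-10] = [-3]

z = [-3]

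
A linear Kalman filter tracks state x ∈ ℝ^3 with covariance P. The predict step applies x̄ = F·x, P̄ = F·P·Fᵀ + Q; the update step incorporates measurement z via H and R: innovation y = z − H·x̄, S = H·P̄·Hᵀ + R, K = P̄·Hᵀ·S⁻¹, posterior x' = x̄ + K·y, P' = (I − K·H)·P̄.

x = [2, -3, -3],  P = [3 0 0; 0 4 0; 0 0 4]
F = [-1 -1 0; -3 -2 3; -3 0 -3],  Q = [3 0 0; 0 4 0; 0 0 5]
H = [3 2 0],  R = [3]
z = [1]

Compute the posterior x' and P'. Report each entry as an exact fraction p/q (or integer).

x' = [1653/629, -2189/629, 2031/629]
P' = [2194/629 -3195/629 5085/629; -3195/629 5118/629 -7614/629; 5085/629 -7614/629 42691/629]

x̄ = F·x = [1, -9, 3]
P̄ = F·P·Fᵀ + Q = [10 17 9; 17 83 -9; 9 -9 68]
y = z − H·x̄ = [16]
S = H·P̄·Hᵀ + R = [629]
K = P̄·Hᵀ·S⁻¹ = [64/629; 217/629; 9/629]
x' = x̄ + K·y = [1653/629, -2189/629, 2031/629]
P' = (I − K·H)·P̄ = [2194/629 -3195/629 5085/629; -3195/629 5118/629 -7614/629; 5085/629 -7614/629 42691/629]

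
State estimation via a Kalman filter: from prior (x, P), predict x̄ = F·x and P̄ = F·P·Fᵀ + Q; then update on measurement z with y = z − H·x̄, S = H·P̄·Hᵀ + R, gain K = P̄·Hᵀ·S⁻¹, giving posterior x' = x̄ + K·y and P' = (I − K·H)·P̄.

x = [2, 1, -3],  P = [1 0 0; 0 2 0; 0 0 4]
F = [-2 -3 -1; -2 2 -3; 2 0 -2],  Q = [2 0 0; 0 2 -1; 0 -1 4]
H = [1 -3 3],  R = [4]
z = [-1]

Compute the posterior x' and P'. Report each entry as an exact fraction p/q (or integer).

x̄ = F·x = [-4, 7, 10]
P̄ = F·P·Fᵀ + Q = [28 4 4; 4 50 19; 4 19 24]
y = z − H·x̄ = [-6]
S = H·P̄·Hᵀ + R = [356]
K = P̄·Hᵀ·S⁻¹ = [7/89; -1/4; 19/356]
x' = x̄ + K·y = [-398/89, 17/2, 1723/178]
P' = (I − K·H)·P̄ = [2296/89 11 223/89; 11 111/4 95/4; 223/89 95/4 8183/356]

x' = [-398/89, 17/2, 1723/178]
P' = [2296/89 11 223/89; 11 111/4 95/4; 223/89 95/4 8183/356]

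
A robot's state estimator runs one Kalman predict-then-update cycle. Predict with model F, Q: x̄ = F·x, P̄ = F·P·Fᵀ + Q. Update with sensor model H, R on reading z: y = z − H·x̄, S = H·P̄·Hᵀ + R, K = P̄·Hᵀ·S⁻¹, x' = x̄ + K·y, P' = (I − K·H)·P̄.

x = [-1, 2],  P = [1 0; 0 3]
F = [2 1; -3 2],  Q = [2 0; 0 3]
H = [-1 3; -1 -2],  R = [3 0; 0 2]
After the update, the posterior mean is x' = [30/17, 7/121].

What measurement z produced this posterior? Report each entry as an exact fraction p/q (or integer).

x̄ = F·x = [0, 7]
P̄ = F·P·Fᵀ + Q = [9 0; 0 24]
S = H·P̄·Hᵀ + R = [228 -135; -135 107]
K = P̄·Hᵀ·S⁻¹ = [-6/17 -9/17; 24/121 -24/121]
x' − x̄ = [30/17, -840/121] = K·y
y = (KᵀK)⁻¹·Kᵀ·(x' − x̄) = [-23, 12]
z = y + H·x̄ = [-23, 12] + [21, -14] = [-2, -2]

z = [-2, -2]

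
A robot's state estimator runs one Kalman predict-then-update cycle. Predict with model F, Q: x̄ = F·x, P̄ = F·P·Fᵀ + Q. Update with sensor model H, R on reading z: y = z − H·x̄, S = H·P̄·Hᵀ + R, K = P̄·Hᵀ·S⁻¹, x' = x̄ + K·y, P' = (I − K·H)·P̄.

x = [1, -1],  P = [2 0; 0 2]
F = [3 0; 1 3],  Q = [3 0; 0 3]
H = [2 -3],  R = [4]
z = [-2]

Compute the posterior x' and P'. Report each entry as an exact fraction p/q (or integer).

x' = [333/223, 352/223]
P' = [4107/223 2706/223; 2706/223 1880/223]

x̄ = F·x = [3, -2]
P̄ = F·P·Fᵀ + Q = [21 6; 6 23]
y = z − H·x̄ = [-14]
S = H·P̄·Hᵀ + R = [223]
K = P̄·Hᵀ·S⁻¹ = [24/223; -57/223]
x' = x̄ + K·y = [333/223, 352/223]
P' = (I − K·H)·P̄ = [4107/223 2706/223; 2706/223 1880/223]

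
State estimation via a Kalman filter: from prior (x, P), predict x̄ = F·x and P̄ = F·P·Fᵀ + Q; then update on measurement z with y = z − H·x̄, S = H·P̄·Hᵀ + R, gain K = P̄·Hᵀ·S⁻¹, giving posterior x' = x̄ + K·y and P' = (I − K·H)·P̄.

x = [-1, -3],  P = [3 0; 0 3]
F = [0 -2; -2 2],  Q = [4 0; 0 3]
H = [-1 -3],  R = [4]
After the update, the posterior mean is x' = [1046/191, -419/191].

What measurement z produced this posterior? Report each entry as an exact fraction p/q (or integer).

z = [1]

x̄ = F·x = [6, -4]
P̄ = F·P·Fᵀ + Q = [16 -12; -12 27]
S = H·P̄·Hᵀ + R = [191]
K = P̄·Hᵀ·S⁻¹ = [20/191; -69/191]
x' − x̄ = [-100/191, 345/191] = K·y
y = (KᵀK)⁻¹·Kᵀ·(x' − x̄) = [-5]
z = y + H·x̄ = [-5] + [6] = [1]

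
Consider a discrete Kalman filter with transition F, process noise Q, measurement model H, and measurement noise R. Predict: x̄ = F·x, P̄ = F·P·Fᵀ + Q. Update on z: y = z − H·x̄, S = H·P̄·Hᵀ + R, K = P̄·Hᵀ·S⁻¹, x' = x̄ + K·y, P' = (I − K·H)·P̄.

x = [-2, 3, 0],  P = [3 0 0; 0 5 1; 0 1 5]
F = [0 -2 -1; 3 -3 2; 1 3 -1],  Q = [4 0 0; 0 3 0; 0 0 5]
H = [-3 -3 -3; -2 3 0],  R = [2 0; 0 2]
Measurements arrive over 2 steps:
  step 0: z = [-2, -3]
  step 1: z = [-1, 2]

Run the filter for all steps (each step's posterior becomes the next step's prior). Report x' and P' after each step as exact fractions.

step 0: x̄ = F·x = [-6, -15, 7]
step 0: P̄ = F·P·Fᵀ + Q = [33 19 -26; 19 83 -37; -26 -37 52]
step 0: y = z − H·x̄ = [-44, 30]
step 0: S = H·P̄·Hᵀ + R = [722 -429; -429 653]
step 0: K = P̄·Hᵀ·S⁻¹ = [-10959/57485 -7992/57485; -36816/287425 68687/287425; -3762/287425 -28441/287425]
step 0: x' = x̄ + K·y = [-102474/57485, -630861/287425, 1324273/287425]
step 0: P' = (I − K·H)·P̄ = [194055/11497 641522/57485 -1604491/57485; 641522/57485 2184198/287425 -5367264/287425; -1604491/57485 -5367264/287425 13392227/287425]
step 1: x̄ = F·x = [-62551/287425, 3004019/287425, -3729226/287425]
step 1: P̄ = F·P·Fᵀ + Q = [1809663/287425 -3490297/287425 7261538/287425; -3490297/287425 28152068/287425 -52925372/287425; 7261538/287425 -52925372/287425 106832663/287425]
step 1: y = z − H·x̄ = [-2650699/287425, -8562309/287425]
step 1: S = H·P̄·Hᵀ + R = [346950038/287425 287857833/287425; 287857833/287425 303065678/287425]
step 1: K = P̄·Hᵀ·S⁻¹ = [-3542357247/77538545635 -240342798/77538545635; -2169666276/77538545635 25454653321/77538545635; -3986422914/15507709127 -5081243149/15507709127]
step 1: x' = x̄ + K·y = [22953808982/77538545635, 72115471256/77538545635, -13073918063/15507709127]
step 1: P' = (I − K·H)·P̄ = [270065191767/77538545635 179883232646/77538545635 -89517370583/15507709127; 179883232646/77538545635 136891923978/77538545635 -63065742488/15507709127; -89517370583/15507709127 -63065742488/15507709127 155240728347/15507709127]

step 0: x' = [-102474/57485, -630861/287425, 1324273/287425], P' = [194055/11497 641522/57485 -1604491/57485; 641522/57485 2184198/287425 -5367264/287425; -1604491/57485 -5367264/287425 13392227/287425]
step 1: x' = [22953808982/77538545635, 72115471256/77538545635, -13073918063/15507709127], P' = [270065191767/77538545635 179883232646/77538545635 -89517370583/15507709127; 179883232646/77538545635 136891923978/77538545635 -63065742488/15507709127; -89517370583/15507709127 -63065742488/15507709127 155240728347/15507709127]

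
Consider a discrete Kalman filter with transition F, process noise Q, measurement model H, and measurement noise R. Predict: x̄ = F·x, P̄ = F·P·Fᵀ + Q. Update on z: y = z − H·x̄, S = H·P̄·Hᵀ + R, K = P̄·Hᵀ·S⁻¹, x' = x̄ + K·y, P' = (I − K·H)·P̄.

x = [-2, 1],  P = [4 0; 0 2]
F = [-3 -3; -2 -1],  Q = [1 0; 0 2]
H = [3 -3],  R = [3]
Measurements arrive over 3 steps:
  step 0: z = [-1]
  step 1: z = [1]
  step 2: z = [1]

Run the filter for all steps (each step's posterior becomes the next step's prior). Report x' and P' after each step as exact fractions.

step 0: x̄ = F·x = [3, 3]
step 0: P̄ = F·P·Fᵀ + Q = [55 30; 30 20]
step 0: y = z − H·x̄ = [-1]
step 0: S = H·P̄·Hᵀ + R = [138]
step 0: K = P̄·Hᵀ·S⁻¹ = [25/46; 5/23]
step 0: x' = x̄ + K·y = [113/46, 64/23]
step 0: P' = (I − K·H)·P̄ = [655/46 315/23; 315/23 310/23]
step 1: x̄ = F·x = [-723/46, -177/23]
step 1: P̄ = F·P·Fᵀ + Q = [22861/46 5730/23; 5730/23 2926/23]
step 1: y = z − H·x̄ = [1153/46]
step 1: S = H·P̄·Hᵀ + R = [52275/46]
step 1: K = P̄·Hᵀ·S⁻¹ = [11401/17425; 5608/17425]
step 1: x' = x̄ + K·y = [11893/17425, 6469/17425]
step 1: P' = (I − K·H)·P̄ = [182707/17425 171306/17425; 171306/17425 165698/17425]
step 2: x̄ = F·x = [-55086/17425, -6051/3485]
step 2: P̄ = F·P·Fᵀ + Q = [6236578/17425 627018/3485; 627018/3485 64664/697]
step 2: y = z − H·x̄ = [91918/17425]
step 2: S = H·P̄·Hᵀ + R = [14299257/17425]
step 2: K = P̄·Hᵀ·S⁻¹ = [3101488/4766419; 1518490/4766419]
step 2: x' = x̄ + K·y = [1292374/4766419, -265793/4766419]
step 2: P' = (I − K·H)·P̄ = [49839910/4766419 46738422/4766419; 46738422/4766419 45219932/4766419]

step 0: x' = [113/46, 64/23], P' = [655/46 315/23; 315/23 310/23]
step 1: x' = [11893/17425, 6469/17425], P' = [182707/17425 171306/17425; 171306/17425 165698/17425]
step 2: x' = [1292374/4766419, -265793/4766419], P' = [49839910/4766419 46738422/4766419; 46738422/4766419 45219932/4766419]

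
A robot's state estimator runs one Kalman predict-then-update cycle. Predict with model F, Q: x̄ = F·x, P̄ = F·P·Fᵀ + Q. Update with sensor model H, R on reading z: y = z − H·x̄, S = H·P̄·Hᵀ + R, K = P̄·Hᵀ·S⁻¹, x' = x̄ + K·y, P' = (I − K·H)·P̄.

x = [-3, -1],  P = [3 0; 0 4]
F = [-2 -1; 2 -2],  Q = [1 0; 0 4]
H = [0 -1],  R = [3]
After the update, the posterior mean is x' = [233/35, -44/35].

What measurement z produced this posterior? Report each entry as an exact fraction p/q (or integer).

x̄ = F·x = [7, -4]
P̄ = F·P·Fᵀ + Q = [17 -4; -4 32]
S = H·P̄·Hᵀ + R = [35]
K = P̄·Hᵀ·S⁻¹ = [4/35; -32/35]
x' − x̄ = [-12/35, 96/35] = K·y
y = (KᵀK)⁻¹·Kᵀ·(x' − x̄) = [-3]
z = y + H·x̄ = [-3] + [4] = [1]

z = [1]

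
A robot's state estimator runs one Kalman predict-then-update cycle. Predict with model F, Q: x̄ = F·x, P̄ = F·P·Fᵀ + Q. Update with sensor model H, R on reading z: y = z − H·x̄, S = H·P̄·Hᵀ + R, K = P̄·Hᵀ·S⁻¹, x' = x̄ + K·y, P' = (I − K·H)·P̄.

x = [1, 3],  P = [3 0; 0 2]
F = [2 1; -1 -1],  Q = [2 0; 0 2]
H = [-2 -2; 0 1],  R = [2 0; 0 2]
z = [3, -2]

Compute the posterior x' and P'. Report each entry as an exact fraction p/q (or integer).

x' = [137/133, -316/133]
P' = [272/133 -208/133; -208/133 206/133]

x̄ = F·x = [5, -4]
P̄ = F·P·Fᵀ + Q = [16 -8; -8 7]
y = z − H·x̄ = [5, 2]
S = H·P̄·Hᵀ + R = [30 2; 2 9]
K = P̄·Hᵀ·S⁻¹ = [-64/133 -104/133; 2/133 103/133]
x' = x̄ + K·y = [137/133, -316/133]
P' = (I − K·H)·P̄ = [272/133 -208/133; -208/133 206/133]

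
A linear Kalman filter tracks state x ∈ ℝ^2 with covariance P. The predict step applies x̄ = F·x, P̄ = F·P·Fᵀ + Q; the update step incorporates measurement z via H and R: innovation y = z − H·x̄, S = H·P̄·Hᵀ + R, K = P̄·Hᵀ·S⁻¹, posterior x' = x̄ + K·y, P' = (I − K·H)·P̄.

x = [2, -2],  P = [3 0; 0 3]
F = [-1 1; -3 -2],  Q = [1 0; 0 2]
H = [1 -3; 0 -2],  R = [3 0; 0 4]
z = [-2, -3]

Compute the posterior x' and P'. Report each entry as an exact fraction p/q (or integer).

x' = [-801/508, 719/1524]
P' = [1119/254 281/254; 281/254 401/762]

x̄ = F·x = [-4, -2]
P̄ = F·P·Fᵀ + Q = [7 3; 3 41]
y = z − H·x̄ = [-4, -7]
S = H·P̄·Hᵀ + R = [361 240; 240 168]
K = P̄·Hᵀ·S⁻¹ = [46/127 -281/508; -20/127 -401/1524]
x' = x̄ + K·y = [-801/508, 719/1524]
P' = (I − K·H)·P̄ = [1119/254 281/254; 281/254 401/762]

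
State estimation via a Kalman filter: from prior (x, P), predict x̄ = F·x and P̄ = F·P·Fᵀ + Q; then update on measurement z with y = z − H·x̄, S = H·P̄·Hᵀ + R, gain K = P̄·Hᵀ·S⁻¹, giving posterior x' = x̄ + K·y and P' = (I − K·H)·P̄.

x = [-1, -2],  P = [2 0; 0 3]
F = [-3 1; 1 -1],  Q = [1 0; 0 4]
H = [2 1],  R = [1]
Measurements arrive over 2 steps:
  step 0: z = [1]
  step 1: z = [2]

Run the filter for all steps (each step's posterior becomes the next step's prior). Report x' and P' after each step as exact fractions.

step 0: x' = [-4/31, 40/31], P' = [139/62 -243/62; -243/62 477/62]
step 1: x' = [597/347, -2501/1735], P' = [1781/694 -3099/694; -3099/694 29799/3470]

step 0: x̄ = F·x = [1, 1]
step 0: P̄ = F·P·Fᵀ + Q = [22 -9; -9 9]
step 0: y = z − H·x̄ = [-2]
step 0: S = H·P̄·Hᵀ + R = [62]
step 0: K = P̄·Hᵀ·S⁻¹ = [35/62; -9/62]
step 0: x' = x̄ + K·y = [-4/31, 40/31]
step 0: P' = (I − K·H)·P̄ = [139/62 -243/62; -243/62 477/62]
step 1: x̄ = F·x = [52/31, -44/31]
step 1: P̄ = F·P·Fᵀ + Q = [1624/31 -933/31; -933/31 675/31]
step 1: y = z − H·x̄ = [2/31]
step 1: S = H·P̄·Hᵀ + R = [3470/31]
step 1: K = P̄·Hᵀ·S⁻¹ = [463/694; -1191/3470]
step 1: x' = x̄ + K·y = [597/347, -2501/1735]
step 1: P' = (I − K·H)·P̄ = [1781/694 -3099/694; -3099/694 29799/3470]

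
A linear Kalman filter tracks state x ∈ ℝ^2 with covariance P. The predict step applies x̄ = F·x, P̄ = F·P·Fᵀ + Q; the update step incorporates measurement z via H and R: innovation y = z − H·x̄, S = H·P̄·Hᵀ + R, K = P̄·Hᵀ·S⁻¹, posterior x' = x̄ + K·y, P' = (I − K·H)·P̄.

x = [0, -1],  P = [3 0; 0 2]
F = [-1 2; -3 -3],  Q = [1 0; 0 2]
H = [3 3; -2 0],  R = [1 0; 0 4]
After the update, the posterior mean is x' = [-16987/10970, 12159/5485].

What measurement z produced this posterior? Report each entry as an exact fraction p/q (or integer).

z = [2, 3]

x̄ = F·x = [-2, 3]
P̄ = F·P·Fᵀ + Q = [12 -3; -3 47]
S = H·P̄·Hᵀ + R = [478 -54; -54 52]
K = P̄·Hᵀ·S⁻¹ = [27/5485 -5007/10970; 1797/5485 2499/5485]
x' − x̄ = [4953/10970, -4296/5485] = K·y
y = (KᵀK)⁻¹·Kᵀ·(x' − x̄) = [-1, -1]
z = y + H·x̄ = [-1, -1] + [3, 4] = [2, 3]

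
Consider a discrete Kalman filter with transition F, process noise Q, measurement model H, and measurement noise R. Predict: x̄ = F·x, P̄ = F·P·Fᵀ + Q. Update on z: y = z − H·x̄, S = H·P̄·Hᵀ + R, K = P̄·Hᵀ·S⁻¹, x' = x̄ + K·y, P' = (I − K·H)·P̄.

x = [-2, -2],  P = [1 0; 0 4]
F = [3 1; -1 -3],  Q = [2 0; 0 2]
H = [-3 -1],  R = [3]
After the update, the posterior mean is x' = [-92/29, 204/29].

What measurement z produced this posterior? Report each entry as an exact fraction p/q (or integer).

x̄ = F·x = [-8, 8]
P̄ = F·P·Fᵀ + Q = [15 -15; -15 39]
S = H·P̄·Hᵀ + R = [87]
K = P̄·Hᵀ·S⁻¹ = [-10/29; 2/29]
x' − x̄ = [140/29, -28/29] = K·y
y = (KᵀK)⁻¹·Kᵀ·(x' − x̄) = [-14]
z = y + H·x̄ = [-14] + [16] = [2]

z = [2]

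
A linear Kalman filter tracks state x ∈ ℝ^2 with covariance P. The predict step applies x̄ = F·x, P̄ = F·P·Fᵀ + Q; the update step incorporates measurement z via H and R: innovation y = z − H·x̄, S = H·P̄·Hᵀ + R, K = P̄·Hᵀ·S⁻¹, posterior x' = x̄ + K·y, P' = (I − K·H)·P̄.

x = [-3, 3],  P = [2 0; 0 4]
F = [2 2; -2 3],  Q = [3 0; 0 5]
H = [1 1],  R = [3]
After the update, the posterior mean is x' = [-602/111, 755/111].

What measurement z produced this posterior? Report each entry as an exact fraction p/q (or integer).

x̄ = F·x = [0, 15]
P̄ = F·P·Fᵀ + Q = [27 16; 16 49]
S = H·P̄·Hᵀ + R = [111]
K = P̄·Hᵀ·S⁻¹ = [43/111; 65/111]
x' − x̄ = [-602/111, -910/111] = K·y
y = (KᵀK)⁻¹·Kᵀ·(x' − x̄) = [-14]
z = y + H·x̄ = [-14] + [15] = [1]

z = [1]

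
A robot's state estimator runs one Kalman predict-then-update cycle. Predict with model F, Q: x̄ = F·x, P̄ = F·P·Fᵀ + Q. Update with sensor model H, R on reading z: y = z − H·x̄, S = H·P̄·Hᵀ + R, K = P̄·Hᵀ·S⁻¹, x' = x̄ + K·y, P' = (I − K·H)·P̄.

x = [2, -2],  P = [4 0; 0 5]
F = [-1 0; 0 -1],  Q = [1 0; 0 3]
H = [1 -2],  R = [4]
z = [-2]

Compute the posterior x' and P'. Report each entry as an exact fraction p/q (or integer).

x' = [-62/41, 18/41]
P' = [180/41 80/41; 80/41 72/41]

x̄ = F·x = [-2, 2]
P̄ = F·P·Fᵀ + Q = [5 0; 0 8]
y = z − H·x̄ = [4]
S = H·P̄·Hᵀ + R = [41]
K = P̄·Hᵀ·S⁻¹ = [5/41; -16/41]
x' = x̄ + K·y = [-62/41, 18/41]
P' = (I − K·H)·P̄ = [180/41 80/41; 80/41 72/41]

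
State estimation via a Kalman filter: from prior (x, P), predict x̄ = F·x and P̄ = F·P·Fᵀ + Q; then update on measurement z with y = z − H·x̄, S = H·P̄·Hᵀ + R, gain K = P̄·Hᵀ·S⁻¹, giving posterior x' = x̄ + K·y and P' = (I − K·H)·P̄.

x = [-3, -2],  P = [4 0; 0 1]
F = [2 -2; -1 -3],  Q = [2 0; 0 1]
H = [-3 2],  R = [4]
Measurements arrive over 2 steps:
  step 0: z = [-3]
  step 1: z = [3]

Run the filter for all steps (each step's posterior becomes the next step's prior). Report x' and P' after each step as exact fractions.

step 0: x̄ = F·x = [-2, 9]
step 0: P̄ = F·P·Fᵀ + Q = [22 -2; -2 14]
step 0: y = z − H·x̄ = [-27]
step 0: S = H·P̄·Hᵀ + R = [282]
step 0: K = P̄·Hᵀ·S⁻¹ = [-35/141; 17/141]
step 0: x' = x̄ + K·y = [221/47, 270/47]
step 0: P' = (I − K·H)·P̄ = [652/141 908/141; 908/141 1396/141]
step 1: x̄ = F·x = [-98/47, -1031/47]
step 1: P̄ = F·P·Fᵀ + Q = [1210/141 3440/141; 3440/141 18805/141]
step 1: y = z − H·x̄ = [1909/47]
step 1: S = H·P̄·Hᵀ + R = [45394/141]
step 1: K = P̄·Hᵀ·S⁻¹ = [1625/22697; 13645/22697]
step 1: x' = x̄ + K·y = [18677/22697, 56334/22697]
step 1: P' = (I − K·H)·P̄ = [157320/22697 239230/22697; 239230/22697 386135/22697]

step 0: x' = [221/47, 270/47], P' = [652/141 908/141; 908/141 1396/141]
step 1: x' = [18677/22697, 56334/22697], P' = [157320/22697 239230/22697; 239230/22697 386135/22697]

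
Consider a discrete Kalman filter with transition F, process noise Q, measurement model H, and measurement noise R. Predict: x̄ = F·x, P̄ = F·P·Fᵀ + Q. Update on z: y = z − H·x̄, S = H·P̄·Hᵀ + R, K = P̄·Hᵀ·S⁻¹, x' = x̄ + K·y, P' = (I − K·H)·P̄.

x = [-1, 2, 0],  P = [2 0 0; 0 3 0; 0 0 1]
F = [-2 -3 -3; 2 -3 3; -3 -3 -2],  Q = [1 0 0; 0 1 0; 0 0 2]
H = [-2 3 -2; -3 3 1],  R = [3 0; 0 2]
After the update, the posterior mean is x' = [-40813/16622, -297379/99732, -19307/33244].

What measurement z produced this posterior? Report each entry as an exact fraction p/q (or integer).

x̄ = F·x = [-4, -8, -3]
P̄ = F·P·Fᵀ + Q = [45 10 45; 10 45 9; 45 9 51]
S = H·P̄·Hᵀ + R = [924 576; 576 467]
K = P̄·Hᵀ·S⁻¹ = [-5915/16622 2580/8311; -20365/99732 4122/8311; -14741/33244 3531/8311]
x' − x̄ = [25675/16622, 500477/99732, 80425/33244] = K·y
y = (KᵀK)⁻¹·Kᵀ·(x' − x̄) = [7, 13]
z = y + H·x̄ = [7, 13] + [-10, -15] = [-3, -2]

z = [-3, -2]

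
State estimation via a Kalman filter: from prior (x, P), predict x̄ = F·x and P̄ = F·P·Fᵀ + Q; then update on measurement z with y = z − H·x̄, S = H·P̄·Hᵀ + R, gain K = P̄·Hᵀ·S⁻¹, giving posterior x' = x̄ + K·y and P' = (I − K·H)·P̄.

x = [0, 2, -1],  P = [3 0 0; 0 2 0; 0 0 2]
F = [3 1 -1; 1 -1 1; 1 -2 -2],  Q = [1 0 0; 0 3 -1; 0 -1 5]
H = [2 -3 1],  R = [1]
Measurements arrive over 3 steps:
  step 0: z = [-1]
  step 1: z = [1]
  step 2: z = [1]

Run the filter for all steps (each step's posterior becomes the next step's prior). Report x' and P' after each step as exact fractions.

step 0: x̄ = F·x = [3, -3, -2]
step 0: P̄ = F·P·Fᵀ + Q = [32 5 9; 5 10 2; 9 2 24]
step 0: y = z − H·x̄ = [-14]
step 0: S = H·P̄·Hᵀ + R = [207]
step 0: K = P̄·Hᵀ·S⁻¹ = [58/207; -2/23; 4/23]
step 0: x' = x̄ + K·y = [-191/207, -41/23, -102/23]
step 0: P' = (I − K·H)·P̄ = [3260/207 231/23 -25/23; 231/23 194/23 118/23; -25/23 118/23 408/23]
step 1: x̄ = F·x = [-8/69, -740/207, 2383/207]
step 1: P̄ = F·P·Fᵀ + Q = [5185/23 626/69 1604/69; 626/69 2567/207 -6811/207; 1604/69 -6811/207 27047/207]
step 1: y = z − H·x̄ = [-4348/207]
step 1: S = H·P̄·Hᵀ + R = [274595/207]
step 1: K = P̄·Hᵀ·S⁻¹ = [92508/274595; -10756/274595; 57104/274595]
step 1: x' = x̄ + K·y = [-1974952/274595, -755716/274595, 1961699/274595]
step 1: P' = (I − K·H)·P̄ = [20561573/274595 7298094/274595 -19136356/274595; 7298094/274595 2846347/274595 -6067903/274595; -19136356/274595 -6067903/274595 20126107/274595]
step 2: x̄ = F·x = [-8642271/274595, 742463/274595, -4386918/274595]
step 2: P̄ = F·P·Fᵀ + Q = [379043712/274595 -26292441/274595 193708261/274595; -26292441/274595 3624718/274595 -17030468/274595; 193708261/274595 -17030468/274595 112634188/274595]
step 2: y = z − H·x̄ = [24173444/274595]
step 2: S = H·P̄·Hᵀ + R = [2854231237/274595]
step 2: K = P̄·Hᵀ·S⁻¹ = [1030673008/2854231237; -80489504/2854231237; 551142114/2854231237]
step 2: x' = x̄ + K·y = [902698135/2854231237, 631666889/2854231237, 2919662190/2854231237]
step 2: P' = (I − K·H)·P̄ = [71347087744/2854231237 28819362337/2854231237 -55205415469/2854231237; 28819362337/2854231237 14083370370/2854231237 -15469103068/2854231237; -55205415469/2854231237 -15469103068/2854231237 64554663848/2854231237]

step 0: x' = [-191/207, -41/23, -102/23], P' = [3260/207 231/23 -25/23; 231/23 194/23 118/23; -25/23 118/23 408/23]
step 1: x' = [-1974952/274595, -755716/274595, 1961699/274595], P' = [20561573/274595 7298094/274595 -19136356/274595; 7298094/274595 2846347/274595 -6067903/274595; -19136356/274595 -6067903/274595 20126107/274595]
step 2: x' = [902698135/2854231237, 631666889/2854231237, 2919662190/2854231237], P' = [71347087744/2854231237 28819362337/2854231237 -55205415469/2854231237; 28819362337/2854231237 14083370370/2854231237 -15469103068/2854231237; -55205415469/2854231237 -15469103068/2854231237 64554663848/2854231237]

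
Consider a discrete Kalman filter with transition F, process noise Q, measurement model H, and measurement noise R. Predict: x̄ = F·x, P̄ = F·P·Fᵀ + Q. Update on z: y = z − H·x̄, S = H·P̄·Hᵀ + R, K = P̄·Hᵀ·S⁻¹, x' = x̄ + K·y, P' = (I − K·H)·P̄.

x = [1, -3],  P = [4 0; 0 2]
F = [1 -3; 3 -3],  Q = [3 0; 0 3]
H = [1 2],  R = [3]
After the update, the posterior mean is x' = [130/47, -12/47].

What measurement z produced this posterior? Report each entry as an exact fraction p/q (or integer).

z = [2]

x̄ = F·x = [10, 12]
P̄ = F·P·Fᵀ + Q = [25 30; 30 57]
S = H·P̄·Hᵀ + R = [376]
K = P̄·Hᵀ·S⁻¹ = [85/376; 18/47]
x' − x̄ = [-340/47, -576/47] = K·y
y = (KᵀK)⁻¹·Kᵀ·(x' − x̄) = [-32]
z = y + H·x̄ = [-32] + [34] = [2]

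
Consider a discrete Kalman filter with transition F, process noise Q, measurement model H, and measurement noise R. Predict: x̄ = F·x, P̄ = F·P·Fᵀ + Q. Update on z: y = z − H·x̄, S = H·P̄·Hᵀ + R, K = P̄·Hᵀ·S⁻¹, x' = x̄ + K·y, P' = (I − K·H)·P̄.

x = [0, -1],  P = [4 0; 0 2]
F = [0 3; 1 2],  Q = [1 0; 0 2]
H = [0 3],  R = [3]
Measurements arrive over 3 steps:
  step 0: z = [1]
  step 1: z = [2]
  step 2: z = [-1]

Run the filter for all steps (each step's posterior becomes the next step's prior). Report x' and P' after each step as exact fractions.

step 0: x' = [-45/43, 12/43], P' = [385/43 12/43; 12/43 14/43]
step 1: x' = [237/221, 1129/1768], P' = [743/221 15/221; 15/221 575/1768]
step 2: x' = [21591/19274, -4053/19274], P' = [31687/9637 1905/19274; 1905/19274 3065/9637]

step 0: x̄ = F·x = [-3, -2]
step 0: P̄ = F·P·Fᵀ + Q = [19 12; 12 14]
step 0: y = z − H·x̄ = [7]
step 0: S = H·P̄·Hᵀ + R = [129]
step 0: K = P̄·Hᵀ·S⁻¹ = [12/43; 14/43]
step 0: x' = x̄ + K·y = [-45/43, 12/43]
step 0: P' = (I − K·H)·P̄ = [385/43 12/43; 12/43 14/43]
step 1: x̄ = F·x = [36/43, -21/43]
step 1: P̄ = F·P·Fᵀ + Q = [169/43 120/43; 120/43 575/43]
step 1: y = z − H·x̄ = [149/43]
step 1: S = H·P̄·Hᵀ + R = [5304/43]
step 1: K = P̄·Hᵀ·S⁻¹ = [15/221; 575/1768]
step 1: x' = x̄ + K·y = [237/221, 1129/1768]
step 1: P' = (I − K·H)·P̄ = [743/221 15/221; 15/221 575/1768]
step 2: x̄ = F·x = [3387/1768, 2077/884]
step 2: P̄ = F·P·Fᵀ + Q = [6943/1768 1905/884; 1905/884 3065/442]
step 2: y = z − H·x̄ = [-7115/884]
step 2: S = H·P̄·Hᵀ + R = [28911/442]
step 2: K = P̄·Hᵀ·S⁻¹ = [1905/19274; 3065/9637]
step 2: x' = x̄ + K·y = [21591/19274, -4053/19274]
step 2: P' = (I − K·H)·P̄ = [31687/9637 1905/19274; 1905/19274 3065/9637]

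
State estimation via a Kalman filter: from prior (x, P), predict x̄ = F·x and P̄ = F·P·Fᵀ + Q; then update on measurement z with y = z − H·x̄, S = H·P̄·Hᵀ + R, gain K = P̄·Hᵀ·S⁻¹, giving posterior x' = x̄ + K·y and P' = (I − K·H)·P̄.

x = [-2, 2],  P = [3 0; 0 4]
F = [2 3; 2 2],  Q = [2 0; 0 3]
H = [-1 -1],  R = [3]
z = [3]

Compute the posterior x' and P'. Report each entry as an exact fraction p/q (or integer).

x' = [-59/78, -335/156]
P' = [101/39 -73/78; -73/78 347/156]

x̄ = F·x = [2, 0]
P̄ = F·P·Fᵀ + Q = [50 36; 36 31]
y = z − H·x̄ = [5]
S = H·P̄·Hᵀ + R = [156]
K = P̄·Hᵀ·S⁻¹ = [-43/78; -67/156]
x' = x̄ + K·y = [-59/78, -335/156]
P' = (I − K·H)·P̄ = [101/39 -73/78; -73/78 347/156]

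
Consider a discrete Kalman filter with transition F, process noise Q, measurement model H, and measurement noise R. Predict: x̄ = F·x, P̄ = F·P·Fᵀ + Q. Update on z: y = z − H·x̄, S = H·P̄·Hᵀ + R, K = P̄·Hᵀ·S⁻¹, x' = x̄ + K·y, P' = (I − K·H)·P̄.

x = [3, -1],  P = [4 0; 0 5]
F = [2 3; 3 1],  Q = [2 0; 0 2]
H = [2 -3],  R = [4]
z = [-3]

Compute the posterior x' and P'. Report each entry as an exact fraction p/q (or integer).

x' = [132/35, 127/35]
P' = [10944/175 7284/175; 7284/175 4924/175]

x̄ = F·x = [3, 8]
P̄ = F·P·Fᵀ + Q = [63 39; 39 43]
y = z − H·x̄ = [15]
S = H·P̄·Hᵀ + R = [175]
K = P̄·Hᵀ·S⁻¹ = [9/175; -51/175]
x' = x̄ + K·y = [132/35, 127/35]
P' = (I − K·H)·P̄ = [10944/175 7284/175; 7284/175 4924/175]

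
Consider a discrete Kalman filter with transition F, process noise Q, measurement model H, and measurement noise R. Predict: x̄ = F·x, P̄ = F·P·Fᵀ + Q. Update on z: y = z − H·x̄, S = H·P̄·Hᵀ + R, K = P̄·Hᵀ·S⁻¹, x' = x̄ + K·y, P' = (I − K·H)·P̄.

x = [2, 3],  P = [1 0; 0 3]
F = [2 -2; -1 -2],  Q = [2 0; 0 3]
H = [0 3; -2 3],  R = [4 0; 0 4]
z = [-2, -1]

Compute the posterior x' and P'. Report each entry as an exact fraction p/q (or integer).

x' = [-197/484, -373/484]
P' = [216/121 73/121; 73/121 51/121]

x̄ = F·x = [-2, -8]
P̄ = F·P·Fᵀ + Q = [18 10; 10 16]
y = z − H·x̄ = [22, 19]
S = H·P̄·Hᵀ + R = [148 84; 84 100]
K = P̄·Hᵀ·S⁻¹ = [219/484 -213/484; 153/484 7/484]
x' = x̄ + K·y = [-197/484, -373/484]
P' = (I − K·H)·P̄ = [216/121 73/121; 73/121 51/121]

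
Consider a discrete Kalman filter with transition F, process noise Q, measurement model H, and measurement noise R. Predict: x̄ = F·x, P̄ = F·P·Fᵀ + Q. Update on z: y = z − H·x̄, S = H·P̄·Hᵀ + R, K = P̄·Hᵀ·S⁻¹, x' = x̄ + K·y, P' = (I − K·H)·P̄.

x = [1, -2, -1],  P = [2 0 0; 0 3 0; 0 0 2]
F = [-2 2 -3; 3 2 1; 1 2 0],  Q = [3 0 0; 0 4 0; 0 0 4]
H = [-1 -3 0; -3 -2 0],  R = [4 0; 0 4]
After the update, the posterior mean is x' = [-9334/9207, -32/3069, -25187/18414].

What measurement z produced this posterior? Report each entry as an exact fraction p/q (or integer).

z = [1, 3]

x̄ = F·x = [-3, -2, -3]
P̄ = F·P·Fᵀ + Q = [41 -6 8; -6 36 18; 8 18 18]
S = H·P̄·Hᵀ + R = [333 273; 273 445]
K = P̄·Hᵀ·S⁻¹ = [5017/18414 -2557/6138; -1277/3069 137/1023; -5605/36828 -509/12276]
x' − x̄ = [18287/9207, 6106/3069, 30055/18414] = K·y
y = (KᵀK)⁻¹·Kᵀ·(x' − x̄) = [-8, -10]
z = y + H·x̄ = [-8, -10] + [9, 13] = [1, 3]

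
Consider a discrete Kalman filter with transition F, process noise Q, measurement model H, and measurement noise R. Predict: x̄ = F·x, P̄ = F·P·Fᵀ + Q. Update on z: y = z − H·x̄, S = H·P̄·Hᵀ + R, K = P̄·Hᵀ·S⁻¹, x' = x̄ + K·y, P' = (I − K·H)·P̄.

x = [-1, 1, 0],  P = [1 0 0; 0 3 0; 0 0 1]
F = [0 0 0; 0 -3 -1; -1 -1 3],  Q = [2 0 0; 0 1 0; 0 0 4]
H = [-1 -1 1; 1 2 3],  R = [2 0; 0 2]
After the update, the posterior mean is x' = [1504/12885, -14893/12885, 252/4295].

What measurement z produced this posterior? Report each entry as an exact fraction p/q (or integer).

z = [1, -2]

x̄ = F·x = [0, -3, 0]
P̄ = F·P·Fᵀ + Q = [2 0 0; 0 29 6; 0 6 17]
S = H·P̄·Hᵀ + R = [38 -15; -15 345]
K = P̄·Hᵀ·S⁻¹ = [-44/859 46/12885; -453/859 2543/12885; 316/859 853/4295]
x' − x̄ = [1504/12885, 23762/12885, 252/4295] = K·y
y = (KᵀK)⁻¹·Kᵀ·(x' − x̄) = [-2, 4]
z = y + H·x̄ = [-2, 4] + [3, -6] = [1, -2]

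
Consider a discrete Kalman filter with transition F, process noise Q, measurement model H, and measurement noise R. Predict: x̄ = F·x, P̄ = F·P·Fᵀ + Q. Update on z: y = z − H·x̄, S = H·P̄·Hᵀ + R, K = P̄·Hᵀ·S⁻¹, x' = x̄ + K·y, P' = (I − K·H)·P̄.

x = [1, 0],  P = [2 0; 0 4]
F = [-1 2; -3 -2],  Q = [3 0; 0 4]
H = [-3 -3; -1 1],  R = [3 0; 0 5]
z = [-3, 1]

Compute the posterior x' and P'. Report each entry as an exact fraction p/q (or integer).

x̄ = F·x = [-1, -3]
P̄ = F·P·Fᵀ + Q = [21 -10; -10 38]
y = z − H·x̄ = [-15, 3]
S = H·P̄·Hᵀ + R = [354 -51; -51 84]
K = P̄·Hᵀ·S⁻¹ = [-1451/9045 -4219/9045; -512/3015 1412/3015]
x' = x̄ + K·y = [7/1005, 319/335]
P' = (I − K·H)·P̄ = [11273/9045 -3274/3015; -3274/3015 1262/1005]

x' = [7/1005, 319/335]
P' = [11273/9045 -3274/3015; -3274/3015 1262/1005]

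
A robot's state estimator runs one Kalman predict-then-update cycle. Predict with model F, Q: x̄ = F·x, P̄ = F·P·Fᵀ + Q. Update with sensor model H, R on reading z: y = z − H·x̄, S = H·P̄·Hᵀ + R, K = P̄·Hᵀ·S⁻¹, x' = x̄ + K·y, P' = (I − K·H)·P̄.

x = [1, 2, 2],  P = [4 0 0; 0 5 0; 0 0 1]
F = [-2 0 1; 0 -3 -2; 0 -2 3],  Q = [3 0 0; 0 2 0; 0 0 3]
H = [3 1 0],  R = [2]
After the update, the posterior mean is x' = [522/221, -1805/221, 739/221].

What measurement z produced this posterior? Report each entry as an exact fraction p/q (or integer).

x̄ = F·x = [0, -10, 2]
P̄ = F·P·Fᵀ + Q = [20 -2 3; -2 51 24; 3 24 32]
S = H·P̄·Hᵀ + R = [221]
K = P̄·Hᵀ·S⁻¹ = [58/221; 45/221; 33/221]
x' − x̄ = [522/221, 405/221, 297/221] = K·y
y = (KᵀK)⁻¹·Kᵀ·(x' − x̄) = [9]
z = y + H·x̄ = [9] + [-10] = [-1]

z = [-1]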